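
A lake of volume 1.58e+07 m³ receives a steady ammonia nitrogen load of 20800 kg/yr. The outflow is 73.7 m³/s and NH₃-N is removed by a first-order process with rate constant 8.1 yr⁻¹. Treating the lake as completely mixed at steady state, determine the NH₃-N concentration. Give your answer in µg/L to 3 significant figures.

8.48 µg/L

Outflow Q = 73.7 m³/s × 3.156e+07 s/yr = 2.326e+09 m³/yr.
Steady-state CSTR mass balance: W = Q·C + k·V·C, so C = W/(Q + kV).
Q + kV = 2.326e+09 + 8.1·1.58e+07 = 2.454e+09 m³/yr.
C = 20800/2.454e+09 = 8.477e-06 kg/m³ = 0.008477 mg/L = 8.477 µg/L.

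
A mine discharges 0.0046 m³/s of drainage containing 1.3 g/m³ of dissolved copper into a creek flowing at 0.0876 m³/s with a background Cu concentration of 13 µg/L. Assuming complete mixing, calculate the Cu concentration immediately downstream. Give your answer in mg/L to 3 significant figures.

13 µg/L = 0.013 mg/L.
Flow-weighted mixing gives C = (0.0046·1.3 + 0.0876·0.013) / (0.0046 + 0.0876) = 0.007119/0.0922 = 0.07721 mg/L.

0.0772 mg/L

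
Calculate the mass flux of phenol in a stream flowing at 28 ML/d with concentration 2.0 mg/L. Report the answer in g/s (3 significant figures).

28 ML/d = 0.3241 m³/s.
Mass flux = Q·C = 0.3241 m³/s × 2 g/m³ = 0.6481 g/s.

0.648 g/s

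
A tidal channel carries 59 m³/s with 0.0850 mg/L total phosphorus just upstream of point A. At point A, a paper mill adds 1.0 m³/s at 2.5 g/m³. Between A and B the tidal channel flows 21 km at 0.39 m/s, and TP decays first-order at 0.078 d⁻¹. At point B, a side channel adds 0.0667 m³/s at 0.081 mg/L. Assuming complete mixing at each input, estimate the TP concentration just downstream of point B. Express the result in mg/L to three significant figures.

After input A: C = (59·0.085 + 1·2.5) / 60 = 0.1253 mg/L.
Over the 21 km reach to input B (t = 5.385e+04 s = 0.6232 d), decay gives C = 0.1253·exp(−0.078·0.6232) = 0.1193 mg/L.
After input B: C = (60·0.1193 + 0.0667·0.081) / 60.07 = 0.1193 mg/L.

0.119 mg/L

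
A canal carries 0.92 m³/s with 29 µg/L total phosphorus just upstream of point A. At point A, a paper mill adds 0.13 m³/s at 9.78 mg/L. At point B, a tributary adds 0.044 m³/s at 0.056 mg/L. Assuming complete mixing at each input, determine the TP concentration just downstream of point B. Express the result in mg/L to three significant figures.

29 µg/L = 0.029 mg/L.
After input A: C = (0.92·0.029 + 0.13·9.78) / 1.05 = 1.236 mg/L.
After input B: C = (1.05·1.236 + 0.044·0.056) / 1.094 = 1.189 mg/L.

1.19 mg/L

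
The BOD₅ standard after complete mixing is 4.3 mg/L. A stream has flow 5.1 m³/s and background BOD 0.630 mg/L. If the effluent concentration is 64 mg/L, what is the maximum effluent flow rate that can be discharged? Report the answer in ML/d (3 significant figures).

Mass balance at complete mixing: C_std·(Q_w + Q_r) = Q_w·C_e + Q_r·C_b.
Rearranging, Q_w = Q_r·(C_std − C_b)/(C_e − C_std) = 5.1·(4.3 − 0.63) / (64 − 4.3) = 0.3135 m³/s.
= 27.09 ML/d.

27.1 ML/d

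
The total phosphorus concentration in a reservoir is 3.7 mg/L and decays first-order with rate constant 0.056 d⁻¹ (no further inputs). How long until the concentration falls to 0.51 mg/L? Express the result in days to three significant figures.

t = ln(C₀/C)/k = ln(3.7/0.51)/0.056 = 1.982/0.056 = 35.39 d.

35.4 d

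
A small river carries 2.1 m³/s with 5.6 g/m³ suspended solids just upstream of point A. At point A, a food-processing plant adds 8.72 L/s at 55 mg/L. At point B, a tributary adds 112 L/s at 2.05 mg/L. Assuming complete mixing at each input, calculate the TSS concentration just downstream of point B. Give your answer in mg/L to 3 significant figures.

5.61 mg/L

8.72 L/s = 0.00872 m³/s.
After input A: C = (2.1·5.6 + 0.00872·55) / 2.109 = 5.804 mg/L.
112 L/s = 0.112 m³/s.
After input B: C = (2.109·5.804 + 0.112·2.05) / 2.221 = 5.615 mg/L.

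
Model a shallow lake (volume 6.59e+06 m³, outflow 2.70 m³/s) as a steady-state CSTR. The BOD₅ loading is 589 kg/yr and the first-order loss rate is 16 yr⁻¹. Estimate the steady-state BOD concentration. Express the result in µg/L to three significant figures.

3.09 µg/L

Outflow Q = 2.70 m³/s × 3.156e+07 s/yr = 8.521e+07 m³/yr.
Steady-state CSTR mass balance: W = Q·C + k·V·C, so C = W/(Q + kV).
Q + kV = 8.521e+07 + 16·6.59e+06 = 1.906e+08 m³/yr.
C = 589/1.906e+08 = 3.09e-06 kg/m³ = 0.00309 mg/L = 3.09 µg/L.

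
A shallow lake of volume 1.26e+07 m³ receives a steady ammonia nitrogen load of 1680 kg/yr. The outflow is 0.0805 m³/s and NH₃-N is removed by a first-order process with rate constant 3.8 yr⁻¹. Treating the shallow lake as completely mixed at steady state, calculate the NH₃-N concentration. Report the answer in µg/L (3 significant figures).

33.3 µg/L

Outflow Q = 0.0805 m³/s × 3.156e+07 s/yr = 2.54e+06 m³/yr.
Steady-state CSTR mass balance: W = Q·C + k·V·C, so C = W/(Q + kV).
Q + kV = 2.54e+06 + 3.8·1.26e+07 = 5.042e+07 m³/yr.
C = 1680/5.042e+07 = 3.332e-05 kg/m³ = 0.03332 mg/L = 33.32 µg/L.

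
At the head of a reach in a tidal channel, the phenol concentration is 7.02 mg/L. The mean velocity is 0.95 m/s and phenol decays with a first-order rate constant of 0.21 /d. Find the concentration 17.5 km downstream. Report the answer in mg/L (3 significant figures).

6.71 mg/L

Travel time t = 17.5 km / 0.95 m/s = 1.75e+04/0.95 = 1.842e+04 s = 0.2132 d.
First-order decay: C = 7.02·exp(−0.21·0.2132) = 7.02·0.9562 = 6.713 mg/L.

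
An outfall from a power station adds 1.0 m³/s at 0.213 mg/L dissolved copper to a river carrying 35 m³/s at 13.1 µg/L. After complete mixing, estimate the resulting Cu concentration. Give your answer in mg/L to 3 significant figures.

13.1 µg/L = 0.0131 mg/L.
By mass balance at complete mixing, C = (1·0.213 + 35·0.0131) / (1 + 35) = 0.6715/36 = 0.01865 mg/L.

0.0187 mg/L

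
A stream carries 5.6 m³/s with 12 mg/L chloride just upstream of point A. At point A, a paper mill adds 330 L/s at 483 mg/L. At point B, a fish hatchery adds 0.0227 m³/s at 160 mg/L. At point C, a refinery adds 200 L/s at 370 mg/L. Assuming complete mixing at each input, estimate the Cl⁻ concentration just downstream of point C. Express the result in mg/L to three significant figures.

330 L/s = 0.33 m³/s.
After input A: C = (5.6·12 + 0.33·483) / 5.93 = 38.21 mg/L.
After input B: C = (5.93·38.21 + 0.0227·160) / 5.953 = 38.68 mg/L.
200 L/s = 0.2 m³/s.
After input C: C = (5.953·38.68 + 0.2·370) / 6.153 = 49.45 mg/L.

49.4 mg/L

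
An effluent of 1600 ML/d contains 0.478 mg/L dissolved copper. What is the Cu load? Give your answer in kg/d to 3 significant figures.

765 kg/d

1600 ML/d = 18.52 m³/s.
Mass flux = Q·C = 18.52 m³/s × 0.478 g/m³ = 8.852 g/s.
= 8.852 g/s × 86.4 = 764.8 kg/d.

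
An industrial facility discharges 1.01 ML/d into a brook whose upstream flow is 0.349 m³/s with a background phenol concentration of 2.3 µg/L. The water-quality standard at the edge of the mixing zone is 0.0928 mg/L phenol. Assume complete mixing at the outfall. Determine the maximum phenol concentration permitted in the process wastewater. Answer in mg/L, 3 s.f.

2.79 mg/L

1.01 ML/d = 0.01169 m³/s.
2.3 µg/L = 0.0023 mg/L.
Mass balance: 0.0928·0.3607 = 0.01169·Cₑ + 0.349·0.0023.
Cₑ = (0.03347 − 0.0008027) / 0.01169 = 2.795 mg/L.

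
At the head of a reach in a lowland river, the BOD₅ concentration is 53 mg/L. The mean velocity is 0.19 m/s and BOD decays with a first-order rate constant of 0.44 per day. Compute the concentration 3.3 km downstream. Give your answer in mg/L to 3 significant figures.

Travel time t = 3.3 km / 0.19 m/s = 3300/0.19 = 1.737e+04 s = 0.201 d.
First-order decay: C = 53·exp(−0.44·0.201) = 53·0.9153 = 48.51 mg/L.

48.5 mg/L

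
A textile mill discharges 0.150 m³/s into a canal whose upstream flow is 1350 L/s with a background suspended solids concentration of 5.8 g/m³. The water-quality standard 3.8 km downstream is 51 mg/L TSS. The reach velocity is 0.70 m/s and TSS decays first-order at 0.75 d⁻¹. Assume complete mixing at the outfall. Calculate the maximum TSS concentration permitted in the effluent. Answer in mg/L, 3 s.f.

482 mg/L

1350 L/s = 1.35 m³/s.
Travel time to the compliance point: t = 3800/0.70 = 5429 s = 0.06283 d; decay factor exp(−0.75·0.06283) = 0.954.
So the concentration just after mixing may be at most 51/0.954 = 53.46 mg/L.
Mass balance: 53.46·1.5 = 0.15·Cₑ + 1.35·5.8.
Cₑ = (80.19 − 7.83) / 0.15 = 482.4 mg/L.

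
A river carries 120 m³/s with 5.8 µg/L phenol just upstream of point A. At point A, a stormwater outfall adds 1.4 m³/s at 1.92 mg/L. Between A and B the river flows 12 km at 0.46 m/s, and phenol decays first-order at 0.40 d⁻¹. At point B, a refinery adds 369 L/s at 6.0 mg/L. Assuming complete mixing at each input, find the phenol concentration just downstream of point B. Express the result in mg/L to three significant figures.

5.8 µg/L = 0.0058 mg/L.
After input A: C = (120·0.0058 + 1.4·1.92) / 121.4 = 0.02787 mg/L.
Over the 12 km reach to input B (t = 2.609e+04 s = 0.3019 d), decay gives C = 0.02787·exp(−0.40·0.3019) = 0.0247 mg/L.
369 L/s = 0.369 m³/s.
After input B: C = (121.4·0.0247 + 0.369·6) / 121.8 = 0.04281 mg/L.

0.0428 mg/L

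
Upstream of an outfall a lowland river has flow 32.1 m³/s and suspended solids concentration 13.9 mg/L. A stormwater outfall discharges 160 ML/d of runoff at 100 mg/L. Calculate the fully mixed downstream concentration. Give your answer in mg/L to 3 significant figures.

160 ML/d = 1.852 m³/s.
Conservation of mass across the mixing zone: C = (1.852·100 + 32.1·13.9) / (1.852 + 32.1) = 631.4/33.95 = 18.6 mg/L.

18.6 mg/L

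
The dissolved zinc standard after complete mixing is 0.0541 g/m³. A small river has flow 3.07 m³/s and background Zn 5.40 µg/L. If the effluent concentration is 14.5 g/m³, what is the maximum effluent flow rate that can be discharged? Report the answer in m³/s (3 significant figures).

0.0103 m³/s

5.40 µg/L = 0.0054 mg/L.
Mass balance at complete mixing: C_std·(Q_w + Q_r) = Q_w·C_e + Q_r·C_b.
Rearranging, Q_w = Q_r·(C_std − C_b)/(C_e − C_std) = 3.07·(0.0541 − 0.0054) / (14.5 − 0.0541) = 0.01035 m³/s.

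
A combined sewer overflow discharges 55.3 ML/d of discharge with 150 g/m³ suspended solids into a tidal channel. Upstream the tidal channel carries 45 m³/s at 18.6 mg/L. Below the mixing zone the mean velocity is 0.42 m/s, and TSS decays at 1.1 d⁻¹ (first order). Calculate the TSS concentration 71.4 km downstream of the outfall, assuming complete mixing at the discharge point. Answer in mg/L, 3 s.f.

55.3 ML/d = 0.64 m³/s.
After complete mixing, C₀ = (0.64·150 + 45·18.6) / 45.64 = 20.44 mg/L.
Travel time t = 7.14e+04 m / 0.42 m/s = 1.7e+05 s = 1.968 d.
C = 20.44·exp(−1.1·1.968) = 20.44·0.1148 = 2.347 mg/L.

2.35 mg/L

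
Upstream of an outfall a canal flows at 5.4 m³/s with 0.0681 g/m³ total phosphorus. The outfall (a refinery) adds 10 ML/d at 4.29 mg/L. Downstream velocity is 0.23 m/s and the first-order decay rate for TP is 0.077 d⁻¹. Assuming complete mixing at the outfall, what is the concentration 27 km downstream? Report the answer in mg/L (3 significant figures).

0.141 mg/L

10 ML/d = 0.1157 m³/s.
After complete mixing, C₀ = (0.1157·4.29 + 5.4·0.0681) / 5.516 = 0.1567 mg/L.
Travel time t = 2.7e+04 m / 0.23 m/s = 1.174e+05 s = 1.359 d.
C = 0.1567·exp(−0.077·1.359) = 0.1567·0.9007 = 0.1411 mg/L.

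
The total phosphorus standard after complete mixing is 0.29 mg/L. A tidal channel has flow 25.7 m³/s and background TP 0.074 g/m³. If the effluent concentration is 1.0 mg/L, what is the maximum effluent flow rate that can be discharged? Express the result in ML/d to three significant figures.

Mass balance at complete mixing: C_std·(Q_w + Q_r) = Q_w·C_e + Q_r·C_b.
Rearranging, Q_w = Q_r·(C_std − C_b)/(C_e − C_std) = 25.7·(0.29 − 0.074) / (1 − 0.29) = 7.819 m³/s.
= 675.5 ML/d.

676 ML/d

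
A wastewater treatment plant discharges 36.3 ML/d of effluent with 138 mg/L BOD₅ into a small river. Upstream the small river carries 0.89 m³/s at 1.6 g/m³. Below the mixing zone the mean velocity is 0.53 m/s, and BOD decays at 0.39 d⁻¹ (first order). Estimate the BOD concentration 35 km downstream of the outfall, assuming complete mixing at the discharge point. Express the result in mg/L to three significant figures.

33.7 mg/L

36.3 ML/d = 0.4201 m³/s.
After complete mixing, C₀ = (0.4201·138 + 0.89·1.6) / 1.31 = 45.34 mg/L.
Travel time t = 3.5e+04 m / 0.53 m/s = 6.604e+04 s = 0.7643 d.
C = 45.34·exp(−0.39·0.7643) = 45.34·0.7422 = 33.65 mg/L.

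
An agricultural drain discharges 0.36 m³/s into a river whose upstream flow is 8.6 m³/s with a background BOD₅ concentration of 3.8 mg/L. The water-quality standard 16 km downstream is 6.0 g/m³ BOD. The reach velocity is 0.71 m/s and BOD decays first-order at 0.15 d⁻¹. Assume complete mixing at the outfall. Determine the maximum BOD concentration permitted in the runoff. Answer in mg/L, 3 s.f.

Travel time to the compliance point: t = 1.6e+04/0.71 = 2.254e+04 s = 0.2608 d; decay factor exp(−0.15·0.2608) = 0.9616.
So the concentration just after mixing may be at most 6/0.9616 = 6.239 mg/L.
Mass balance: 6.239·8.96 = 0.36·Cₑ + 8.6·3.8.
Cₑ = (55.9 − 32.68) / 0.36 = 64.51 mg/L.

64.5 mg/L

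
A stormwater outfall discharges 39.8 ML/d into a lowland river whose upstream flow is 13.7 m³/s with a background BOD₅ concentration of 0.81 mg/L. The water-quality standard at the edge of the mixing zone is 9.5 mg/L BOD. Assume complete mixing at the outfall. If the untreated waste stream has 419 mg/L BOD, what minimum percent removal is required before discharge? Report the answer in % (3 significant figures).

36.1 %

39.8 ML/d = 0.4606 m³/s.
Mass balance: 9.5·14.16 = 0.4606·Cₑ + 13.7·0.81.
Cₑ = (134.5 − 11.1) / 0.4606 = 267.9 mg/L.
Required removal = 1 − 267.9/419 = 36.05 %.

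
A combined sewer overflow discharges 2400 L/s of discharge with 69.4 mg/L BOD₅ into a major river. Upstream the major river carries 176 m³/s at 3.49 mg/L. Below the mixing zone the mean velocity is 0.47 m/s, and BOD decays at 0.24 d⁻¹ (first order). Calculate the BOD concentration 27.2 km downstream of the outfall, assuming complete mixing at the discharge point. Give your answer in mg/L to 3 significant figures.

2400 L/s = 2.4 m³/s.
After complete mixing, C₀ = (2.4·69.4 + 176·3.49) / 178.4 = 4.377 mg/L.
Travel time t = 2.72e+04 m / 0.47 m/s = 5.787e+04 s = 0.6698 d.
C = 4.377·exp(−0.24·0.6698) = 4.377·0.8515 = 3.727 mg/L.

3.73 mg/L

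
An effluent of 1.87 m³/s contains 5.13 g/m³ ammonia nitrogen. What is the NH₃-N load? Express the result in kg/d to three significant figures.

829 kg/d

Mass flux = Q·C = 1.87 m³/s × 5.13 g/m³ = 9.593 g/s.
= 9.593 g/s × 86.4 = 828.8 kg/d.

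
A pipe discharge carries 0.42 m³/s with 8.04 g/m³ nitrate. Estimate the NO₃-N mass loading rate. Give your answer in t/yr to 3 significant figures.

Mass flux = Q·C = 0.42 m³/s × 8.04 g/m³ = 3.377 g/s.
= 3.377 g/s × 31.56 = 106.6 t/yr.

107 t/yr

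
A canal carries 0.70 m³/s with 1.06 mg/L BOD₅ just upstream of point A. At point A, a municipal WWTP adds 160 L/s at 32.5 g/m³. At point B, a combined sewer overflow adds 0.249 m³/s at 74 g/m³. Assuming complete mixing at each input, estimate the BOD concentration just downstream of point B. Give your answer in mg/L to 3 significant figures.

22.0 mg/L

160 L/s = 0.16 m³/s.
After input A: C = (0.7·1.06 + 0.16·32.5) / 0.86 = 6.909 mg/L.
After input B: C = (0.86·6.909 + 0.249·74) / 1.109 = 21.97 mg/L.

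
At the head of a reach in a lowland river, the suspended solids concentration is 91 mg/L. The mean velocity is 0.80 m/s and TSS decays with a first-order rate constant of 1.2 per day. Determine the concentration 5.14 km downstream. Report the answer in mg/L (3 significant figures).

Travel time t = 5.14 km / 0.80 m/s = 5140/0.80 = 6425 s = 0.07436 d.
First-order decay: C = 91·exp(−1.2·0.07436) = 91·0.9146 = 83.23 mg/L.

83.2 mg/L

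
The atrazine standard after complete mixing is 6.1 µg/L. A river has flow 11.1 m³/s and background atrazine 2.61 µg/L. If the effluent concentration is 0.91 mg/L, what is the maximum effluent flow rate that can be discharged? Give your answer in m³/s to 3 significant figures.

2.61 µg/L = 0.00261 mg/L.
6.1 µg/L = 0.0061 mg/L.
Mass balance at complete mixing: C_std·(Q_w + Q_r) = Q_w·C_e + Q_r·C_b.
Rearranging, Q_w = Q_r·(C_std − C_b)/(C_e − C_std) = 11.1·(0.0061 − 0.00261) / (0.91 − 0.0061) = 0.04286 m³/s.

0.0429 m³/s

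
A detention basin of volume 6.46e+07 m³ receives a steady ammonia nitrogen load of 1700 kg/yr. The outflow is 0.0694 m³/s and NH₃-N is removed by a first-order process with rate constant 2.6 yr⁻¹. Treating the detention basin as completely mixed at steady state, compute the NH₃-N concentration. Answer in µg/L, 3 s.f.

9.99 µg/L

Outflow Q = 0.0694 m³/s × 3.156e+07 s/yr = 2.19e+06 m³/yr.
Steady-state CSTR mass balance: W = Q·C + k·V·C, so C = W/(Q + kV).
Q + kV = 2.19e+06 + 2.6·6.46e+07 = 1.702e+08 m³/yr.
C = 1700/1.702e+08 = 9.991e-06 kg/m³ = 0.009991 mg/L = 9.991 µg/L.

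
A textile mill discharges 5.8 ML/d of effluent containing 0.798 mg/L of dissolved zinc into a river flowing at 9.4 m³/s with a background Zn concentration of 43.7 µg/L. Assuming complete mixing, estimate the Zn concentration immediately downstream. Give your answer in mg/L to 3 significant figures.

0.0490 mg/L

5.8 ML/d = 0.06713 m³/s.
43.7 µg/L = 0.0437 mg/L.
By mass balance at complete mixing, C = (0.06713·0.798 + 9.4·0.0437) / (0.06713 + 9.4) = 0.4643/9.467 = 0.04905 mg/L.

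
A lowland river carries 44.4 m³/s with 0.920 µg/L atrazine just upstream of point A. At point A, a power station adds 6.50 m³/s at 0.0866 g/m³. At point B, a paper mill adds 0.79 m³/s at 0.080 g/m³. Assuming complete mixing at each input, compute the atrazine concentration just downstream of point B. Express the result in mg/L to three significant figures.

0.920 µg/L = 0.00092 mg/L.
After input A: C = (44.4·0.00092 + 6.5·0.0866) / 50.9 = 0.01186 mg/L.
After input B: C = (50.9·0.01186 + 0.79·0.08) / 51.69 = 0.0129 mg/L.

0.0129 mg/L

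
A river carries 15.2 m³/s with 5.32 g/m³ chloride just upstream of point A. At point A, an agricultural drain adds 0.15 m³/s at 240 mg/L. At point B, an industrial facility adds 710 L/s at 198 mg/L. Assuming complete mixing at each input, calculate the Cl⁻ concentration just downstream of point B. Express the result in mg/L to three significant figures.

After input A: C = (15.2·5.32 + 0.15·240) / 15.35 = 7.613 mg/L.
710 L/s = 0.71 m³/s.
After input B: C = (15.35·7.613 + 0.71·198) / 16.06 = 16.03 mg/L.

16.0 mg/L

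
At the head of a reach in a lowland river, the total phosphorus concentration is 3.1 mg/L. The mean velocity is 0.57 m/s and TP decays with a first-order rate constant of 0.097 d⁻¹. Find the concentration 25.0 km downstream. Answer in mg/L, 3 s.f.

Travel time t = 25.0 km / 0.57 m/s = 2.5e+04/0.57 = 4.386e+04 s = 0.5076 d.
First-order decay: C = 3.1·exp(−0.097·0.5076) = 3.1·0.952 = 2.951 mg/L.

2.95 mg/L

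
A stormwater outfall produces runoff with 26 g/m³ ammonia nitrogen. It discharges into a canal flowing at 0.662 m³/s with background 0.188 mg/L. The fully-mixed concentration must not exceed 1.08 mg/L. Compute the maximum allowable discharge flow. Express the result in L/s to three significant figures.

Mass balance at complete mixing: C_std·(Q_w + Q_r) = Q_w·C_e + Q_r·C_b.
Rearranging, Q_w = Q_r·(C_std − C_b)/(C_e − C_std) = 0.662·(1.08 − 0.188) / (26 − 1.08) = 0.0237 m³/s.
= 23.7 L/s.

23.7 L/s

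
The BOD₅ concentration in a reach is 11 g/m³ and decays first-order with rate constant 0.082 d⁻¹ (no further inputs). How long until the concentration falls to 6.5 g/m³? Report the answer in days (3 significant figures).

t = ln(C₀/C)/k = ln(11/6.5)/0.082 = 0.5261/0.082 = 6.416 d.

6.42 d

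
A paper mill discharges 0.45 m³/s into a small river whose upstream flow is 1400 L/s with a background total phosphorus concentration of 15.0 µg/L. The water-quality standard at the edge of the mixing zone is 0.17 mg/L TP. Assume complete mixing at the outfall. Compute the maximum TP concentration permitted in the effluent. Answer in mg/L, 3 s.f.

0.652 mg/L

1400 L/s = 1.4 m³/s.
15.0 µg/L = 0.015 mg/L.
Mass balance: 0.17·1.85 = 0.45·Cₑ + 1.4·0.015.
Cₑ = (0.3145 − 0.021) / 0.45 = 0.6522 mg/L.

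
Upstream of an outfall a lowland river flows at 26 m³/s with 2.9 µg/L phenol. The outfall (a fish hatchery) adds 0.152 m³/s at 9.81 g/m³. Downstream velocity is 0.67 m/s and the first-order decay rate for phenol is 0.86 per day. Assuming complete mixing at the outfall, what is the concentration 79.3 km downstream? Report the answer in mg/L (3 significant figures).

2.9 µg/L = 0.0029 mg/L.
After complete mixing, C₀ = (0.152·9.81 + 26·0.0029) / 26.15 = 0.0599 mg/L.
Travel time t = 7.93e+04 m / 0.67 m/s = 1.184e+05 s = 1.37 d.
C = 0.0599·exp(−0.86·1.37) = 0.0599·0.3079 = 0.01844 mg/L.

0.0184 mg/L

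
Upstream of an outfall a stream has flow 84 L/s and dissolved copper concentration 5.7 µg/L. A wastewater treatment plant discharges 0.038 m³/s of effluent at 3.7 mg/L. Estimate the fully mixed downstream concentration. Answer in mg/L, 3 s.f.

1.16 mg/L

84 L/s = 0.084 m³/s.
5.7 µg/L = 0.0057 mg/L.
Flow-weighted mixing gives C = (0.038·3.7 + 0.084·0.0057) / (0.038 + 0.084) = 0.1411/0.122 = 1.156 mg/L.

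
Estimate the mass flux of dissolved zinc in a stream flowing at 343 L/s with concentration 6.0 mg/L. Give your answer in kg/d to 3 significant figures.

343 L/s = 0.343 m³/s.
Mass flux = Q·C = 0.343 m³/s × 6 g/m³ = 2.058 g/s.
= 2.058 g/s × 86.4 = 177.8 kg/d.

178 kg/d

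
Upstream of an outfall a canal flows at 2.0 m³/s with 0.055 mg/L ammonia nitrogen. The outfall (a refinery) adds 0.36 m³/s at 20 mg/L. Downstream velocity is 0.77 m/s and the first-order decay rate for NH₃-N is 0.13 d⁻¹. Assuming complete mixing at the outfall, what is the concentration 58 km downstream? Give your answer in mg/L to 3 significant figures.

2.77 mg/L

After complete mixing, C₀ = (0.36·20 + 2·0.055) / 2.36 = 3.097 mg/L.
Travel time t = 5.8e+04 m / 0.77 m/s = 7.532e+04 s = 0.8718 d.
C = 3.097·exp(−0.13·0.8718) = 3.097·0.8929 = 2.766 mg/L.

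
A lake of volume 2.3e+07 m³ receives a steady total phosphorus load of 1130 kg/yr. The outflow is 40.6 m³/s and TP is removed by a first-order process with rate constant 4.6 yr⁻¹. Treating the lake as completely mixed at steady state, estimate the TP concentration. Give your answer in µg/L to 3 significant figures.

Outflow Q = 40.6 m³/s × 3.156e+07 s/yr = 1.281e+09 m³/yr.
Steady-state CSTR mass balance: W = Q·C + k·V·C, so C = W/(Q + kV).
Q + kV = 1.281e+09 + 4.6·2.3e+07 = 1.387e+09 m³/yr.
C = 1130/1.387e+09 = 8.147e-07 kg/m³ = 0.0008147 mg/L = 0.8147 µg/L.

0.815 µg/L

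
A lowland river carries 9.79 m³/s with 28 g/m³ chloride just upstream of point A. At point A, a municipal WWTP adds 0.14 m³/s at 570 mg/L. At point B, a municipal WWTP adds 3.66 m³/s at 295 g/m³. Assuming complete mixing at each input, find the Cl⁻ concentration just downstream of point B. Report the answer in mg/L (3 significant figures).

After input A: C = (9.79·28 + 0.14·570) / 9.93 = 35.64 mg/L.
After input B: C = (9.93·35.64 + 3.66·295) / 13.59 = 105.5 mg/L.

105 mg/L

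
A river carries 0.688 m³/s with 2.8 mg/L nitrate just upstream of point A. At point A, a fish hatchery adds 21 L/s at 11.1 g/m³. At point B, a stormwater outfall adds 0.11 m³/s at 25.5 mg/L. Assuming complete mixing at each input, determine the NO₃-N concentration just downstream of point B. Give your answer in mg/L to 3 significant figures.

21 L/s = 0.021 m³/s.
After input A: C = (0.688·2.8 + 0.021·11.1) / 0.709 = 3.046 mg/L.
After input B: C = (0.709·3.046 + 0.11·25.5) / 0.819 = 6.062 mg/L.

6.06 mg/L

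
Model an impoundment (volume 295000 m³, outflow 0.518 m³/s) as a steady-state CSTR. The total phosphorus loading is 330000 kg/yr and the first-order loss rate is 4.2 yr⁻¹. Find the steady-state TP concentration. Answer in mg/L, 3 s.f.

18.8 mg/L

Outflow Q = 0.518 m³/s × 3.156e+07 s/yr = 1.635e+07 m³/yr.
Steady-state CSTR mass balance: W = Q·C + k·V·C, so C = W/(Q + kV).
Q + kV = 1.635e+07 + 4.2·295000 = 1.759e+07 m³/yr.
C = 330000/1.759e+07 = 0.01877 kg/m³ = 18.77 mg/L.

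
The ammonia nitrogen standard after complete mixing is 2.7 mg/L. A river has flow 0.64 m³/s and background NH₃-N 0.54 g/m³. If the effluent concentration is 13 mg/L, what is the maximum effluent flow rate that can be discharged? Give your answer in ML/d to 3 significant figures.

11.6 ML/d

Mass balance at complete mixing: C_std·(Q_w + Q_r) = Q_w·C_e + Q_r·C_b.
Rearranging, Q_w = Q_r·(C_std − C_b)/(C_e − C_std) = 0.64·(2.7 − 0.54) / (13 − 2.7) = 0.1342 m³/s.
= 11.6 ML/d.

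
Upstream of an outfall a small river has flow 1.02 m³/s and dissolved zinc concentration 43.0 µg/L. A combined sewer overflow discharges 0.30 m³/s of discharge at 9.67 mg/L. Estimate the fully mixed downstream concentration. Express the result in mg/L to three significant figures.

43.0 µg/L = 0.043 mg/L.
Flow-weighted mixing gives C = (0.3·9.67 + 1.02·0.043) / (0.3 + 1.02) = 2.945/1.32 = 2.231 mg/L.

2.23 mg/L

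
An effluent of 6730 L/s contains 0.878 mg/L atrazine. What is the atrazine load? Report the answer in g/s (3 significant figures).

6730 L/s = 6.73 m³/s.
Mass flux = Q·C = 6.73 m³/s × 0.878 g/m³ = 5.909 g/s.

5.91 g/s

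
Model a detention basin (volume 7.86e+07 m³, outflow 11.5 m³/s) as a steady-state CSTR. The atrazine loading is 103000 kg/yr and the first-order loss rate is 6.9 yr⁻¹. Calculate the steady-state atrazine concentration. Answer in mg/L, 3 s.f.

0.114 mg/L

Outflow Q = 11.5 m³/s × 3.156e+07 s/yr = 3.629e+08 m³/yr.
Steady-state CSTR mass balance: W = Q·C + k·V·C, so C = W/(Q + kV).
Q + kV = 3.629e+08 + 6.9·7.86e+07 = 9.053e+08 m³/yr.
C = 103000/9.053e+08 = 0.0001138 kg/m³ = 0.1138 mg/L.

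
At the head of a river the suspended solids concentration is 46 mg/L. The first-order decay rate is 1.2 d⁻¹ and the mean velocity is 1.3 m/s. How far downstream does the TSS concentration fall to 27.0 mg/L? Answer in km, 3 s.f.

49.9 km

From C = C₀·e^(−kt), t = ln(C₀/C)/k = ln(46/27.0)/1.2 = 0.5328/1.2 = 0.444 d.
Distance = v·t = 1.3 m/s × 3.836e+04 s = 4.987e+04 m = 49.87 km.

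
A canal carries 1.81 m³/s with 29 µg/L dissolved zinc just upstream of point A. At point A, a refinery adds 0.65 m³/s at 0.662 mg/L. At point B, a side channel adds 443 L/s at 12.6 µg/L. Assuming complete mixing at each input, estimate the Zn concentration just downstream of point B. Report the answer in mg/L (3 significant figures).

0.168 mg/L

29 µg/L = 0.029 mg/L.
After input A: C = (1.81·0.029 + 0.65·0.662) / 2.46 = 0.1963 mg/L.
443 L/s = 0.443 m³/s.
12.6 µg/L = 0.0126 mg/L.
After input B: C = (2.46·0.1963 + 0.443·0.0126) / 2.903 = 0.1682 mg/L.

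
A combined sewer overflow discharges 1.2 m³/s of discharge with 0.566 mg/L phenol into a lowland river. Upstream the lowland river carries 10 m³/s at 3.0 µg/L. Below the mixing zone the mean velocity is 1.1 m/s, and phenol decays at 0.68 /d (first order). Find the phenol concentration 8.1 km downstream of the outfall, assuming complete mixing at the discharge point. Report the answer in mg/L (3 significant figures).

3.0 µg/L = 0.003 mg/L.
After complete mixing, C₀ = (1.2·0.566 + 10·0.003) / 11.2 = 0.06332 mg/L.
Travel time t = 8100 m / 1.1 m/s = 7364 s = 0.08523 d.
C = 0.06332·exp(−0.68·0.08523) = 0.06332·0.9437 = 0.05976 mg/L.

0.0598 mg/L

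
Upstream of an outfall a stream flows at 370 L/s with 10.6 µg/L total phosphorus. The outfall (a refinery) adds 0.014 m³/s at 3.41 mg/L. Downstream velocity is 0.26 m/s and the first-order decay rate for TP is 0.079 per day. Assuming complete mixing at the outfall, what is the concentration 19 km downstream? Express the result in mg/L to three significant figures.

0.126 mg/L

370 L/s = 0.37 m³/s.
10.6 µg/L = 0.0106 mg/L.
After complete mixing, C₀ = (0.014·3.41 + 0.37·0.0106) / 0.384 = 0.1345 mg/L.
Travel time t = 1.9e+04 m / 0.26 m/s = 7.308e+04 s = 0.8458 d.
C = 0.1345·exp(−0.079·0.8458) = 0.1345·0.9354 = 0.1258 mg/L.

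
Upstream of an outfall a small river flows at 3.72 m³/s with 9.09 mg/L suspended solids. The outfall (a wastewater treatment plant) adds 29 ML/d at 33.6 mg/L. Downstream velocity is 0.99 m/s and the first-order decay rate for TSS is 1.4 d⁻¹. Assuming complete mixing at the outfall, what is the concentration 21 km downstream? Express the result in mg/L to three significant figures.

7.88 mg/L

29 ML/d = 0.3356 m³/s.
After complete mixing, C₀ = (0.3356·33.6 + 3.72·9.09) / 4.056 = 11.12 mg/L.
Travel time t = 2.1e+04 m / 0.99 m/s = 2.121e+04 s = 0.2455 d.
C = 11.12·exp(−1.4·0.2455) = 11.12·0.7091 = 7.884 mg/L.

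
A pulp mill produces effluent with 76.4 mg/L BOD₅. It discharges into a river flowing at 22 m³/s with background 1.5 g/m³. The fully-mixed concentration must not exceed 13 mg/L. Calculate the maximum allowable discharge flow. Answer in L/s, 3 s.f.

3990 L/s

Mass balance at complete mixing: C_std·(Q_w + Q_r) = Q_w·C_e + Q_r·C_b.
Rearranging, Q_w = Q_r·(C_std − C_b)/(C_e − C_std) = 22·(13 − 1.5) / (76.4 − 13) = 3.991 m³/s.
= 3991 L/s.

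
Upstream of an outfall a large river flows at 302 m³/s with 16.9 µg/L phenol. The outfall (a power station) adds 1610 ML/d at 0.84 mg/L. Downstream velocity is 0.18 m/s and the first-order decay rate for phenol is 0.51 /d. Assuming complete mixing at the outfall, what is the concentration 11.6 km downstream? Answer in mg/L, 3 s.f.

0.0443 mg/L

1610 ML/d = 18.63 m³/s.
16.9 µg/L = 0.0169 mg/L.
After complete mixing, C₀ = (18.63·0.84 + 302·0.0169) / 320.6 = 0.06474 mg/L.
Travel time t = 1.16e+04 m / 0.18 m/s = 6.444e+04 s = 0.7459 d.
C = 0.06474·exp(−0.51·0.7459) = 0.06474·0.6836 = 0.04425 mg/L.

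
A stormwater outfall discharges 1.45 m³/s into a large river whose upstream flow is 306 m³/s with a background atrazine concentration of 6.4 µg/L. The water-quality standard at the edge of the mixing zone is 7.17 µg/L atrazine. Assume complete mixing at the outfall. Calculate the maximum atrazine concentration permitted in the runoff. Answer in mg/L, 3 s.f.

0.170 mg/L

6.4 µg/L = 0.0064 mg/L.
7.17 µg/L = 0.00717 mg/L.
Mass balance: 0.00717·307.4 = 1.45·Cₑ + 306·0.0064.
Cₑ = (2.204 − 1.958) / 1.45 = 0.1697 mg/L.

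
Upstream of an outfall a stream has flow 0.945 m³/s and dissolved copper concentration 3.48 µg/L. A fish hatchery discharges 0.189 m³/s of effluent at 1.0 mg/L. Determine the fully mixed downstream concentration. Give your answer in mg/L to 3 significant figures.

3.48 µg/L = 0.00348 mg/L.
By mass balance at complete mixing, C = (0.189·1 + 0.945·0.00348) / (0.189 + 0.945) = 0.1923/1.134 = 0.1696 mg/L.

0.170 mg/L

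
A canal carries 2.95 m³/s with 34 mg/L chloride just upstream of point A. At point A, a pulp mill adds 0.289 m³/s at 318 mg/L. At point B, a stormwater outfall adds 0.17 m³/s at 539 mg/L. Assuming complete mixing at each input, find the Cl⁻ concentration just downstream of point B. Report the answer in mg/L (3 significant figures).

After input A: C = (2.95·34 + 0.289·318) / 3.239 = 59.34 mg/L.
After input B: C = (3.239·59.34 + 0.17·539) / 3.409 = 83.26 mg/L.

83.3 mg/L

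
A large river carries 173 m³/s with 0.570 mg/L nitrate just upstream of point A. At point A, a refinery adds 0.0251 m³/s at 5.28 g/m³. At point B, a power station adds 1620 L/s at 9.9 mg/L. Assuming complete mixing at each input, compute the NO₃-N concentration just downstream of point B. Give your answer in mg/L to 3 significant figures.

0.657 mg/L

After input A: C = (173·0.57 + 0.0251·5.28) / 173 = 0.5707 mg/L.
1620 L/s = 1.62 m³/s.
After input B: C = (173·0.5707 + 1.62·9.9) / 174.6 = 0.6572 mg/L.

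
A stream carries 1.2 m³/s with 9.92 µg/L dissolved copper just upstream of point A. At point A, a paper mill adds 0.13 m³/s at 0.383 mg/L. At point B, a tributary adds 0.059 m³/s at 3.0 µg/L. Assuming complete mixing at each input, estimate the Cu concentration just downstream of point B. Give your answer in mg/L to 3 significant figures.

0.0445 mg/L

9.92 µg/L = 0.00992 mg/L.
After input A: C = (1.2·0.00992 + 0.13·0.383) / 1.33 = 0.04639 mg/L.
3.0 µg/L = 0.003 mg/L.
After input B: C = (1.33·0.04639 + 0.059·0.003) / 1.389 = 0.04454 mg/L.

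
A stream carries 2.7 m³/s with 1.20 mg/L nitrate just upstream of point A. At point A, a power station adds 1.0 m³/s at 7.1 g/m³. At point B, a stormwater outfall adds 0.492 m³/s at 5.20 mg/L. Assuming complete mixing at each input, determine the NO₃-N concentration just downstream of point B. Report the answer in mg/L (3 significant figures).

After input A: C = (2.7·1.2 + 1·7.1) / 3.7 = 2.795 mg/L.
After input B: C = (3.7·2.795 + 0.492·5.2) / 4.192 = 3.077 mg/L.

3.08 mg/L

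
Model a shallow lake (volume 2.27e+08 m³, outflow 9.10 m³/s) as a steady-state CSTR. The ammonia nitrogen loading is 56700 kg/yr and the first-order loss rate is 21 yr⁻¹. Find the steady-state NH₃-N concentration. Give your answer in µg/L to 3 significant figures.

Outflow Q = 9.10 m³/s × 3.156e+07 s/yr = 2.872e+08 m³/yr.
Steady-state CSTR mass balance: W = Q·C + k·V·C, so C = W/(Q + kV).
Q + kV = 2.872e+08 + 21·2.27e+08 = 5.054e+09 m³/yr.
C = 56700/5.054e+09 = 1.122e-05 kg/m³ = 0.01122 mg/L = 11.22 µg/L.

11.2 µg/L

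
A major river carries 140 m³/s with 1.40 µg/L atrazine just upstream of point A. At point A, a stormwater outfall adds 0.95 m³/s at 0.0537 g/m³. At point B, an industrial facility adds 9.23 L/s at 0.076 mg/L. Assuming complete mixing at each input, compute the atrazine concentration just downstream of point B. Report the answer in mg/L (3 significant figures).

1.40 µg/L = 0.0014 mg/L.
After input A: C = (140·0.0014 + 0.95·0.0537) / 140.9 = 0.001753 mg/L.
9.23 L/s = 0.00923 m³/s.
After input B: C = (140.9·0.001753 + 0.00923·0.076) / 141 = 0.001757 mg/L.

0.00176 mg/L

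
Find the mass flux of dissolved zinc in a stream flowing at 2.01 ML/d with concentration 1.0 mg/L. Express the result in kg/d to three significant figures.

2.01 kg/d

2.01 ML/d = 0.02326 m³/s.
Mass flux = Q·C = 0.02326 m³/s × 1 g/m³ = 0.02326 g/s.
= 0.02326 g/s × 86.4 = 2.01 kg/d.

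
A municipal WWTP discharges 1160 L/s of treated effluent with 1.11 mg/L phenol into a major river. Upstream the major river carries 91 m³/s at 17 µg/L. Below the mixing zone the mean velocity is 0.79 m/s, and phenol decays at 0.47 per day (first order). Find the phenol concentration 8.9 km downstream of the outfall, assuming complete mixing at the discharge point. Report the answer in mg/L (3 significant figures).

1160 L/s = 1.16 m³/s.
17 µg/L = 0.017 mg/L.
After complete mixing, C₀ = (1.16·1.11 + 91·0.017) / 92.16 = 0.03076 mg/L.
Travel time t = 8900 m / 0.79 m/s = 1.127e+04 s = 0.1304 d.
C = 0.03076·exp(−0.47·0.1304) = 0.03076·0.9406 = 0.02893 mg/L.

0.0289 mg/L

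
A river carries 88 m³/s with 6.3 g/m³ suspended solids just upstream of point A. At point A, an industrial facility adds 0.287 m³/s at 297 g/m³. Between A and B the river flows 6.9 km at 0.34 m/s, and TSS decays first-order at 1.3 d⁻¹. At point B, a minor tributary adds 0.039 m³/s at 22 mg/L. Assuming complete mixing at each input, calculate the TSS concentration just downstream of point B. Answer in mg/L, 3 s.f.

After input A: C = (88·6.3 + 0.287·297) / 88.29 = 7.245 mg/L.
Over the 6.9 km reach to input B (t = 2.029e+04 s = 0.2349 d), decay gives C = 7.245·exp(−1.3·0.2349) = 5.339 mg/L.
After input B: C = (88.29·5.339 + 0.039·22) / 88.33 = 5.346 mg/L.

5.35 mg/L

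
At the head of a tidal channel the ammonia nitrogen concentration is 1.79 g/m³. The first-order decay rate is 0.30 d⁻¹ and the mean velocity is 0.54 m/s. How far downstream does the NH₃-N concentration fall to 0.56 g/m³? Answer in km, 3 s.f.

From C = C₀·e^(−kt), t = ln(C₀/C)/k = ln(1.79/0.56)/0.30 = 1.162/0.30 = 3.873 d.
Distance = v·t = 0.54 m/s × 3.347e+05 s = 1.807e+05 m = 180.7 km.

181 km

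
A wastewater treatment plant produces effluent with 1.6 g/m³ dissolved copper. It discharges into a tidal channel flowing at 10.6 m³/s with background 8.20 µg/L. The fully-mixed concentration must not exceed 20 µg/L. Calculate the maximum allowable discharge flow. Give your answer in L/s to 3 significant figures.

8.20 µg/L = 0.0082 mg/L.
20 µg/L = 0.02 mg/L.
Mass balance at complete mixing: C_std·(Q_w + Q_r) = Q_w·C_e + Q_r·C_b.
Rearranging, Q_w = Q_r·(C_std − C_b)/(C_e − C_std) = 10.6·(0.02 − 0.0082) / (1.6 − 0.02) = 0.07916 m³/s.
= 79.16 L/s.

79.2 L/s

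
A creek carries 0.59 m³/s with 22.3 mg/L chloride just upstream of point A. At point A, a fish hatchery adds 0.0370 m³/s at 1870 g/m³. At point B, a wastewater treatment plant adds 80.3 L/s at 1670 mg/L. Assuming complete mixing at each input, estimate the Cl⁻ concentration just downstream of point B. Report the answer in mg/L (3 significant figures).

306 mg/L

After input A: C = (0.59·22.3 + 0.037·1870) / 0.627 = 131.3 mg/L.
80.3 L/s = 0.0803 m³/s.
After input B: C = (0.627·131.3 + 0.0803·1670) / 0.7073 = 306 mg/L.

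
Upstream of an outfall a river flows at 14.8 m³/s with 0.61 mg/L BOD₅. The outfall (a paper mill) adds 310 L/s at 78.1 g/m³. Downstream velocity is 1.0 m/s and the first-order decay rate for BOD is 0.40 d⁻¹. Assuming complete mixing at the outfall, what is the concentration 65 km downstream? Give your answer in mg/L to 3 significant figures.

1.63 mg/L

310 L/s = 0.31 m³/s.
After complete mixing, C₀ = (0.31·78.1 + 14.8·0.61) / 15.11 = 2.2 mg/L.
Travel time t = 6.5e+04 m / 1.0 m/s = 6.5e+04 s = 0.7523 d.
C = 2.2·exp(−0.40·0.7523) = 2.2·0.7401 = 1.628 mg/L.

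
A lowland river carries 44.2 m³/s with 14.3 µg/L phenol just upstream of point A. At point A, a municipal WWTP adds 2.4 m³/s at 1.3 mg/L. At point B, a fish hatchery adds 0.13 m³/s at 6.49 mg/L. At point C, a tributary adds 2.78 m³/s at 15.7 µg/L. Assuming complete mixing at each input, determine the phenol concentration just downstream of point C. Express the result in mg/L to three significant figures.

14.3 µg/L = 0.0143 mg/L.
After input A: C = (44.2·0.0143 + 2.4·1.3) / 46.6 = 0.08052 mg/L.
After input B: C = (46.6·0.08052 + 0.13·6.49) / 46.73 = 0.09835 mg/L.
15.7 µg/L = 0.0157 mg/L.
After input C: C = (46.73·0.09835 + 2.78·0.0157) / 49.51 = 0.09371 mg/L.

0.0937 mg/L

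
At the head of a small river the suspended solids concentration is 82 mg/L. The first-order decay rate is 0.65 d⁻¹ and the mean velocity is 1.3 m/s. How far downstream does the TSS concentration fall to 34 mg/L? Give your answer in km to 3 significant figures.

From C = C₀·e^(−kt), t = ln(C₀/C)/k = ln(82/34)/0.65 = 0.8804/0.65 = 1.354 d.
Distance = v·t = 1.3 m/s × 1.17e+05 s = 1.521e+05 m = 152.1 km.

152 km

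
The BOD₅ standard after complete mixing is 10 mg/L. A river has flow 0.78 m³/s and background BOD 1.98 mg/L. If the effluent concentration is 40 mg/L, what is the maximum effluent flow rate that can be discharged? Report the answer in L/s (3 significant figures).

209 L/s

Mass balance at complete mixing: C_std·(Q_w + Q_r) = Q_w·C_e + Q_r·C_b.
Rearranging, Q_w = Q_r·(C_std − C_b)/(C_e − C_std) = 0.78·(10 − 1.98) / (40 − 10) = 0.2085 m³/s.
= 208.5 L/s.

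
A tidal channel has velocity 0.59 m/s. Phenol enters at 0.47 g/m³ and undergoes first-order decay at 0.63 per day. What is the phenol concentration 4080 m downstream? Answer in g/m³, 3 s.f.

Travel time t = 4080 m / 0.59 m/s = 4080/0.59 = 6915 s = 0.08004 d.
First-order decay: C = 0.47·exp(−0.63·0.08004) = 0.47·0.9508 = 0.4469 g/m³.

0.447 g/m³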